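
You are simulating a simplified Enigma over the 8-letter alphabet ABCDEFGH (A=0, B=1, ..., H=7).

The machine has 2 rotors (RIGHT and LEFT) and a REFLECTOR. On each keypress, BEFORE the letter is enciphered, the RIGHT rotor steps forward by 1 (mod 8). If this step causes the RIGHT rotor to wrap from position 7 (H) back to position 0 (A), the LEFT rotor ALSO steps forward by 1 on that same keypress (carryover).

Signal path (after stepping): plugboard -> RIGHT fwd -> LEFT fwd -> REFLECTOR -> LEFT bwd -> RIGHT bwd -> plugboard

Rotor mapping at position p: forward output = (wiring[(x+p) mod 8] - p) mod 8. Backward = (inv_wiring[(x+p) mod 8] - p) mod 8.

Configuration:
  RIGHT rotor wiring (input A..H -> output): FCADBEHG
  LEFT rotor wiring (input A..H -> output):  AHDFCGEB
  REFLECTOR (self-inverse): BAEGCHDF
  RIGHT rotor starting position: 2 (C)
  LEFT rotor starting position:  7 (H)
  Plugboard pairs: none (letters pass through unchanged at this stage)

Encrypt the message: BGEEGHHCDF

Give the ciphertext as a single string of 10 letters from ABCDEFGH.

Answer: GAHAEFFHBG

Derivation:
Char 1 ('B'): step: R->3, L=7; B->plug->B->R->G->L->H->refl->F->L'->H->R'->G->plug->G
Char 2 ('G'): step: R->4, L=7; G->plug->G->R->E->L->G->refl->D->L'->F->R'->A->plug->A
Char 3 ('E'): step: R->5, L=7; E->plug->E->R->F->L->D->refl->G->L'->E->R'->H->plug->H
Char 4 ('E'): step: R->6, L=7; E->plug->E->R->C->L->A->refl->B->L'->B->R'->A->plug->A
Char 5 ('G'): step: R->7, L=7; G->plug->G->R->F->L->D->refl->G->L'->E->R'->E->plug->E
Char 6 ('H'): step: R->0, L->0 (L advanced); H->plug->H->R->G->L->E->refl->C->L'->E->R'->F->plug->F
Char 7 ('H'): step: R->1, L=0; H->plug->H->R->E->L->C->refl->E->L'->G->R'->F->plug->F
Char 8 ('C'): step: R->2, L=0; C->plug->C->R->H->L->B->refl->A->L'->A->R'->H->plug->H
Char 9 ('D'): step: R->3, L=0; D->plug->D->R->E->L->C->refl->E->L'->G->R'->B->plug->B
Char 10 ('F'): step: R->4, L=0; F->plug->F->R->G->L->E->refl->C->L'->E->R'->G->plug->G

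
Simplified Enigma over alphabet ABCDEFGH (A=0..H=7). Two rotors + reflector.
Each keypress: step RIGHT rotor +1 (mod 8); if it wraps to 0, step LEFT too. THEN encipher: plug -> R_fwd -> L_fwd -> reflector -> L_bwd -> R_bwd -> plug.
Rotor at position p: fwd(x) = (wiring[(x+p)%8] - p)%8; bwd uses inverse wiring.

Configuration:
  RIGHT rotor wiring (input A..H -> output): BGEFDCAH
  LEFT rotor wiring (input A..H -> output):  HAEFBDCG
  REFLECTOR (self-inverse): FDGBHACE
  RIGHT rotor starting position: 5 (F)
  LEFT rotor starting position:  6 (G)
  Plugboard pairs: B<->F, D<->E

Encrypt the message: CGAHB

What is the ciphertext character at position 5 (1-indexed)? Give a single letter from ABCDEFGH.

Char 1 ('C'): step: R->6, L=6; C->plug->C->R->D->L->C->refl->G->L'->E->R'->H->plug->H
Char 2 ('G'): step: R->7, L=6; G->plug->G->R->D->L->C->refl->G->L'->E->R'->F->plug->B
Char 3 ('A'): step: R->0, L->7 (L advanced); A->plug->A->R->B->L->A->refl->F->L'->D->R'->E->plug->D
Char 4 ('H'): step: R->1, L=7; H->plug->H->R->A->L->H->refl->E->L'->G->R'->G->plug->G
Char 5 ('B'): step: R->2, L=7; B->plug->F->R->F->L->C->refl->G->L'->E->R'->H->plug->H

H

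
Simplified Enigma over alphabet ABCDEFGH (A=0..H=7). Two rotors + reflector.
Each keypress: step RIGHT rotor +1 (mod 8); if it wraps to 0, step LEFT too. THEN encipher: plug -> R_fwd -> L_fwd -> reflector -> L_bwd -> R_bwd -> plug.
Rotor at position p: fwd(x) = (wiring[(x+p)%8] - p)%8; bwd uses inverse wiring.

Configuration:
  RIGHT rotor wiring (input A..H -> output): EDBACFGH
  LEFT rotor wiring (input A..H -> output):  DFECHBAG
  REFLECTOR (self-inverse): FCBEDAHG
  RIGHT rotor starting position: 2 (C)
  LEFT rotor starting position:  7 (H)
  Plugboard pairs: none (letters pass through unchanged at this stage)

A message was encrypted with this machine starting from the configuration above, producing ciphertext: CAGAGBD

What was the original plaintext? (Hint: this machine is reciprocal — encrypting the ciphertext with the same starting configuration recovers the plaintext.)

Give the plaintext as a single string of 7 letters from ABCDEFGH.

Answer: GFHFHFG

Derivation:
Char 1 ('C'): step: R->3, L=7; C->plug->C->R->C->L->G->refl->H->L'->A->R'->G->plug->G
Char 2 ('A'): step: R->4, L=7; A->plug->A->R->G->L->C->refl->B->L'->H->R'->F->plug->F
Char 3 ('G'): step: R->5, L=7; G->plug->G->R->D->L->F->refl->A->L'->F->R'->H->plug->H
Char 4 ('A'): step: R->6, L=7; A->plug->A->R->A->L->H->refl->G->L'->C->R'->F->plug->F
Char 5 ('G'): step: R->7, L=7; G->plug->G->R->G->L->C->refl->B->L'->H->R'->H->plug->H
Char 6 ('B'): step: R->0, L->0 (L advanced); B->plug->B->R->D->L->C->refl->B->L'->F->R'->F->plug->F
Char 7 ('D'): step: R->1, L=0; D->plug->D->R->B->L->F->refl->A->L'->G->R'->G->plug->G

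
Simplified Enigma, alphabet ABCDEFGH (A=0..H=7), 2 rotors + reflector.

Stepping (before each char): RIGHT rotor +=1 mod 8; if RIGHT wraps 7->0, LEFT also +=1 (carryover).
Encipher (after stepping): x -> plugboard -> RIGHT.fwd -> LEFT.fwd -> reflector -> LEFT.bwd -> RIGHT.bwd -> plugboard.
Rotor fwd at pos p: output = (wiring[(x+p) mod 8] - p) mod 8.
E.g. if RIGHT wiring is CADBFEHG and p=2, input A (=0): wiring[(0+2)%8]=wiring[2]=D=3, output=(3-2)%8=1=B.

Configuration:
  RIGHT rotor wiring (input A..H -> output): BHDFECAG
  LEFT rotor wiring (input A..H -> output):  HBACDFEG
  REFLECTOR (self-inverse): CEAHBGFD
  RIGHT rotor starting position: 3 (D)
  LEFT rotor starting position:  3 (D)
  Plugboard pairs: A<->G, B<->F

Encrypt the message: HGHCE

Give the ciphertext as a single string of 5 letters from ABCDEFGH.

Answer: DFFDA

Derivation:
Char 1 ('H'): step: R->4, L=3; H->plug->H->R->B->L->A->refl->C->L'->C->R'->D->plug->D
Char 2 ('G'): step: R->5, L=3; G->plug->A->R->F->L->E->refl->B->L'->D->R'->B->plug->F
Char 3 ('H'): step: R->6, L=3; H->plug->H->R->E->L->D->refl->H->L'->A->R'->B->plug->F
Char 4 ('C'): step: R->7, L=3; C->plug->C->R->A->L->H->refl->D->L'->E->R'->D->plug->D
Char 5 ('E'): step: R->0, L->4 (L advanced); E->plug->E->R->E->L->D->refl->H->L'->A->R'->G->plug->A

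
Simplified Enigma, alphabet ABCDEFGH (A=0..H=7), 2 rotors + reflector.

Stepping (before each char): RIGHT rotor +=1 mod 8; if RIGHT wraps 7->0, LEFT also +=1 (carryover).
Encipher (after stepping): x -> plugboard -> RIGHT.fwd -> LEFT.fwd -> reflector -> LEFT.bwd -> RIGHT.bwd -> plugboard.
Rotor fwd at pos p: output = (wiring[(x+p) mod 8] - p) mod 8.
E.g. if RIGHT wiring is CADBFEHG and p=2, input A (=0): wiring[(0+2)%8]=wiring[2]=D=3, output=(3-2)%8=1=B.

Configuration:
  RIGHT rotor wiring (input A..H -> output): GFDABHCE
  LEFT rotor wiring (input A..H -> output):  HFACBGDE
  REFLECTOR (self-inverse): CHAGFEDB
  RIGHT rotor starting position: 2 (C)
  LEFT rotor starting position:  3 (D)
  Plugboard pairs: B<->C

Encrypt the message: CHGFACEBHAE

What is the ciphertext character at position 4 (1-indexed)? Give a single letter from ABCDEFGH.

Char 1 ('C'): step: R->3, L=3; C->plug->B->R->G->L->C->refl->A->L'->D->R'->F->plug->F
Char 2 ('H'): step: R->4, L=3; H->plug->H->R->E->L->B->refl->H->L'->A->R'->D->plug->D
Char 3 ('G'): step: R->5, L=3; G->plug->G->R->D->L->A->refl->C->L'->G->R'->F->plug->F
Char 4 ('F'): step: R->6, L=3; F->plug->F->R->C->L->D->refl->G->L'->B->R'->H->plug->H

H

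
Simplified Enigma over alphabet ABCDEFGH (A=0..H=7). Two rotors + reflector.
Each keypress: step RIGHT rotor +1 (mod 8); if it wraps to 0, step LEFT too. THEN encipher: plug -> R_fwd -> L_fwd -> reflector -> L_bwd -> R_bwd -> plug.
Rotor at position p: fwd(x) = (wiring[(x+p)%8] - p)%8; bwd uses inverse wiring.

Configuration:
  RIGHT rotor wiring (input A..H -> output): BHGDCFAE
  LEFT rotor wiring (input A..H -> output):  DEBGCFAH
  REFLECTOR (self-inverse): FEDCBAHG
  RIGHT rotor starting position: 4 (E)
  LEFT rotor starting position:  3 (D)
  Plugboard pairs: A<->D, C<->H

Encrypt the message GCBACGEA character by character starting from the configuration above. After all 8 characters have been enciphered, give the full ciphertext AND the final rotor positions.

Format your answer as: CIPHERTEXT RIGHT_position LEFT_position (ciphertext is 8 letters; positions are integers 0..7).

Char 1 ('G'): step: R->5, L=3; G->plug->G->R->G->L->B->refl->E->L'->E->R'->D->plug->A
Char 2 ('C'): step: R->6, L=3; C->plug->H->R->H->L->G->refl->H->L'->B->R'->D->plug->A
Char 3 ('B'): step: R->7, L=3; B->plug->B->R->C->L->C->refl->D->L'->A->R'->C->plug->H
Char 4 ('A'): step: R->0, L->4 (L advanced); A->plug->D->R->D->L->D->refl->C->L'->H->R'->B->plug->B
Char 5 ('C'): step: R->1, L=4; C->plug->H->R->A->L->G->refl->H->L'->E->R'->E->plug->E
Char 6 ('G'): step: R->2, L=4; G->plug->G->R->H->L->C->refl->D->L'->D->R'->D->plug->A
Char 7 ('E'): step: R->3, L=4; E->plug->E->R->B->L->B->refl->E->L'->C->R'->C->plug->H
Char 8 ('A'): step: R->4, L=4; A->plug->D->R->A->L->G->refl->H->L'->E->R'->C->plug->H
Final: ciphertext=AAHBEAHH, RIGHT=4, LEFT=4

Answer: AAHBEAHH 4 4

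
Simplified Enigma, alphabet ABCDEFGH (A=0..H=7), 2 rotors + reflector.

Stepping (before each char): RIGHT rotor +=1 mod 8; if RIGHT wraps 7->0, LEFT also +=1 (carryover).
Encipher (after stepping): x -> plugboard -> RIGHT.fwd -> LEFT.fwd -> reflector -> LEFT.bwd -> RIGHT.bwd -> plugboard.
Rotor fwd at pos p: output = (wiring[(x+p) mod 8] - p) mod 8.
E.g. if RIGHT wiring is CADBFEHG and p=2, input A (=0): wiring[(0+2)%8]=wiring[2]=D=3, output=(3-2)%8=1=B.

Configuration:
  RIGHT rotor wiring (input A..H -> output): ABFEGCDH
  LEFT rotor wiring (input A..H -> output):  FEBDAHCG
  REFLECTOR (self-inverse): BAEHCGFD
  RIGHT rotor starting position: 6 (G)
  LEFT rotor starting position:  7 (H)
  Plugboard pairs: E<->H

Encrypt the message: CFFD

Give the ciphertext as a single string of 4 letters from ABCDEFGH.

Char 1 ('C'): step: R->7, L=7; C->plug->C->R->C->L->F->refl->G->L'->B->R'->B->plug->B
Char 2 ('F'): step: R->0, L->0 (L advanced); F->plug->F->R->C->L->B->refl->A->L'->E->R'->D->plug->D
Char 3 ('F'): step: R->1, L=0; F->plug->F->R->C->L->B->refl->A->L'->E->R'->B->plug->B
Char 4 ('D'): step: R->2, L=0; D->plug->D->R->A->L->F->refl->G->L'->H->R'->H->plug->E

Answer: BDBE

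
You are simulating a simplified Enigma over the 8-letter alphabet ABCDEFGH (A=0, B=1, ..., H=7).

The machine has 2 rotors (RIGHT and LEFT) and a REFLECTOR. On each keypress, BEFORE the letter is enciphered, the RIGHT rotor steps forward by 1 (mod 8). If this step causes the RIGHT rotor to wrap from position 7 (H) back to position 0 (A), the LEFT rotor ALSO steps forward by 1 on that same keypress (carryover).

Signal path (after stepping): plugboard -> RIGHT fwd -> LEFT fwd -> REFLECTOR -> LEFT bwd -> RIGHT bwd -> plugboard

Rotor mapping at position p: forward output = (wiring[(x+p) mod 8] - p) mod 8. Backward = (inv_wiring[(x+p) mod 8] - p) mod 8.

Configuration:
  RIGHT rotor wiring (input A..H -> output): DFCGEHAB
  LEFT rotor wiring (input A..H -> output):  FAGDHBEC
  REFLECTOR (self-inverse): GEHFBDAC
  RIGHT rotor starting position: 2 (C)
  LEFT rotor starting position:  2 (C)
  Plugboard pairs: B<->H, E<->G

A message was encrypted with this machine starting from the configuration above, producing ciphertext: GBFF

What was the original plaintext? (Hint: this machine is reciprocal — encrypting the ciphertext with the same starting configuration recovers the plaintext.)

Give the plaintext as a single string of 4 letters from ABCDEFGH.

Answer: EEBB

Derivation:
Char 1 ('G'): step: R->3, L=2; G->plug->E->R->G->L->D->refl->F->L'->C->R'->G->plug->E
Char 2 ('B'): step: R->4, L=2; B->plug->H->R->C->L->F->refl->D->L'->G->R'->G->plug->E
Char 3 ('F'): step: R->5, L=2; F->plug->F->R->F->L->A->refl->G->L'->H->R'->H->plug->B
Char 4 ('F'): step: R->6, L=2; F->plug->F->R->A->L->E->refl->B->L'->B->R'->H->plug->B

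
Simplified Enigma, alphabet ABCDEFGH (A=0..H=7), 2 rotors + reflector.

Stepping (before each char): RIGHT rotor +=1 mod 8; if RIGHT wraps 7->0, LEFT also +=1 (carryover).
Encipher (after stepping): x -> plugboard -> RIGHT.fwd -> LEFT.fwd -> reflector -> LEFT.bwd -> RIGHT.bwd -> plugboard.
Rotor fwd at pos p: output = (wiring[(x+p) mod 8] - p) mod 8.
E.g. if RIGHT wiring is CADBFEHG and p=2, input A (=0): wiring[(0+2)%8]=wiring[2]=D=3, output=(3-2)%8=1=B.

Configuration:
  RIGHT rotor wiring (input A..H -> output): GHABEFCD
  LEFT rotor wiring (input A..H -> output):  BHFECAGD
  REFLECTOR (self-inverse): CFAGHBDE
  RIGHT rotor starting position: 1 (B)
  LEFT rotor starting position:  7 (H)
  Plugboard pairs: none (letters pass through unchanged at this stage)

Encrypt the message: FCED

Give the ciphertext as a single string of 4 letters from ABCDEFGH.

Char 1 ('F'): step: R->2, L=7; F->plug->F->R->B->L->C->refl->A->L'->C->R'->C->plug->C
Char 2 ('C'): step: R->3, L=7; C->plug->C->R->C->L->A->refl->C->L'->B->R'->B->plug->B
Char 3 ('E'): step: R->4, L=7; E->plug->E->R->C->L->A->refl->C->L'->B->R'->B->plug->B
Char 4 ('D'): step: R->5, L=7; D->plug->D->R->B->L->C->refl->A->L'->C->R'->E->plug->E

Answer: CBBE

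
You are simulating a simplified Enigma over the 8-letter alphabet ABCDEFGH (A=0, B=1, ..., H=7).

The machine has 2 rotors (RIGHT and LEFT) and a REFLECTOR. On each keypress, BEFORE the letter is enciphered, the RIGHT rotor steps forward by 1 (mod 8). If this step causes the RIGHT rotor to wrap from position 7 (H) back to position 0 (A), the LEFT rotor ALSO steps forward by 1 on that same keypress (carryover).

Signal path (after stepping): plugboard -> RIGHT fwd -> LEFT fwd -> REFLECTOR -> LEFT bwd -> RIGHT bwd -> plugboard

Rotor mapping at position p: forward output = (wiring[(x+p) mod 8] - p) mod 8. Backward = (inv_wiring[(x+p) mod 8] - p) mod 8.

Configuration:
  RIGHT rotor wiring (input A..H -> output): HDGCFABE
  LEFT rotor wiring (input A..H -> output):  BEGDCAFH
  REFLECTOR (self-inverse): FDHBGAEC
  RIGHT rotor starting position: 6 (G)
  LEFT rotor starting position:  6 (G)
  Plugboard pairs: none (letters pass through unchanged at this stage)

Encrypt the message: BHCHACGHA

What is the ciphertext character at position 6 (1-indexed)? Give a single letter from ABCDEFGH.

Char 1 ('B'): step: R->7, L=6; B->plug->B->R->A->L->H->refl->C->L'->H->R'->D->plug->D
Char 2 ('H'): step: R->0, L->7 (L advanced); H->plug->H->R->E->L->E->refl->G->L'->H->R'->A->plug->A
Char 3 ('C'): step: R->1, L=7; C->plug->C->R->B->L->C->refl->H->L'->D->R'->G->plug->G
Char 4 ('H'): step: R->2, L=7; H->plug->H->R->B->L->C->refl->H->L'->D->R'->C->plug->C
Char 5 ('A'): step: R->3, L=7; A->plug->A->R->H->L->G->refl->E->L'->E->R'->F->plug->F
Char 6 ('C'): step: R->4, L=7; C->plug->C->R->F->L->D->refl->B->L'->G->R'->H->plug->H

H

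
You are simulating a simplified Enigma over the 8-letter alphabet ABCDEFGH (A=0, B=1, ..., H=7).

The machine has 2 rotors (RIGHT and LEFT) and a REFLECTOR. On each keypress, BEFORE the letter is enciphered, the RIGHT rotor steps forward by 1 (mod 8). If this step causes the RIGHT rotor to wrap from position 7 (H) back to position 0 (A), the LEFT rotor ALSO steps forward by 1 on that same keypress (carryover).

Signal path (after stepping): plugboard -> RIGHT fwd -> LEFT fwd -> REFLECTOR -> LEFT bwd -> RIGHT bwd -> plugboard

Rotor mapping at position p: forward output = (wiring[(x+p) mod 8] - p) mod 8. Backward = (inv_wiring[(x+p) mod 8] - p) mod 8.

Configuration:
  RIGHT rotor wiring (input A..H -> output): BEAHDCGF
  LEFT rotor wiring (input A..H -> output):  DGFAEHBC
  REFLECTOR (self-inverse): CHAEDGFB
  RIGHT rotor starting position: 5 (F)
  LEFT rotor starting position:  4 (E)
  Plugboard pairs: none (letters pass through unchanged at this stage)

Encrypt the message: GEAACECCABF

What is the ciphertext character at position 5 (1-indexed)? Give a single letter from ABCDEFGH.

Char 1 ('G'): step: R->6, L=4; G->plug->G->R->F->L->C->refl->A->L'->A->R'->A->plug->A
Char 2 ('E'): step: R->7, L=4; E->plug->E->R->A->L->A->refl->C->L'->F->R'->C->plug->C
Char 3 ('A'): step: R->0, L->5 (L advanced); A->plug->A->R->B->L->E->refl->D->L'->G->R'->G->plug->G
Char 4 ('A'): step: R->1, L=5; A->plug->A->R->D->L->G->refl->F->L'->C->R'->D->plug->D
Char 5 ('C'): step: R->2, L=5; C->plug->C->R->B->L->E->refl->D->L'->G->R'->A->plug->A

A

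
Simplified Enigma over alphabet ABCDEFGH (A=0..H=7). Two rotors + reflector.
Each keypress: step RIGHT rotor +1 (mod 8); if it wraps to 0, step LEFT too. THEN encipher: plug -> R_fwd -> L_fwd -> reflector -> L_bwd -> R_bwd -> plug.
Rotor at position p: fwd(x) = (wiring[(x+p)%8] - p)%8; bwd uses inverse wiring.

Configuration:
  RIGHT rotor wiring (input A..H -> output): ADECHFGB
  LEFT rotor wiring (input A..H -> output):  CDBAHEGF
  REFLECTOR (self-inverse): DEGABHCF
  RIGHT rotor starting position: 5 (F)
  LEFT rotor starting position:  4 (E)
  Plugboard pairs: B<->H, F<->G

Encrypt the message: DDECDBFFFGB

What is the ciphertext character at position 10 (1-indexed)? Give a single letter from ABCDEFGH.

Char 1 ('D'): step: R->6, L=4; D->plug->D->R->F->L->H->refl->F->L'->G->R'->E->plug->E
Char 2 ('D'): step: R->7, L=4; D->plug->D->R->F->L->H->refl->F->L'->G->R'->G->plug->F
Char 3 ('E'): step: R->0, L->5 (L advanced); E->plug->E->R->H->L->C->refl->G->L'->E->R'->C->plug->C
Char 4 ('C'): step: R->1, L=5; C->plug->C->R->B->L->B->refl->E->L'->F->R'->F->plug->G
Char 5 ('D'): step: R->2, L=5; D->plug->D->R->D->L->F->refl->H->L'->A->R'->B->plug->H
Char 6 ('B'): step: R->3, L=5; B->plug->H->R->B->L->B->refl->E->L'->F->R'->F->plug->G
Char 7 ('F'): step: R->4, L=5; F->plug->G->R->A->L->H->refl->F->L'->D->R'->A->plug->A
Char 8 ('F'): step: R->5, L=5; F->plug->G->R->F->L->E->refl->B->L'->B->R'->B->plug->H
Char 9 ('F'): step: R->6, L=5; F->plug->G->R->B->L->B->refl->E->L'->F->R'->D->plug->D
Char 10 ('G'): step: R->7, L=5; G->plug->F->R->A->L->H->refl->F->L'->D->R'->E->plug->E

E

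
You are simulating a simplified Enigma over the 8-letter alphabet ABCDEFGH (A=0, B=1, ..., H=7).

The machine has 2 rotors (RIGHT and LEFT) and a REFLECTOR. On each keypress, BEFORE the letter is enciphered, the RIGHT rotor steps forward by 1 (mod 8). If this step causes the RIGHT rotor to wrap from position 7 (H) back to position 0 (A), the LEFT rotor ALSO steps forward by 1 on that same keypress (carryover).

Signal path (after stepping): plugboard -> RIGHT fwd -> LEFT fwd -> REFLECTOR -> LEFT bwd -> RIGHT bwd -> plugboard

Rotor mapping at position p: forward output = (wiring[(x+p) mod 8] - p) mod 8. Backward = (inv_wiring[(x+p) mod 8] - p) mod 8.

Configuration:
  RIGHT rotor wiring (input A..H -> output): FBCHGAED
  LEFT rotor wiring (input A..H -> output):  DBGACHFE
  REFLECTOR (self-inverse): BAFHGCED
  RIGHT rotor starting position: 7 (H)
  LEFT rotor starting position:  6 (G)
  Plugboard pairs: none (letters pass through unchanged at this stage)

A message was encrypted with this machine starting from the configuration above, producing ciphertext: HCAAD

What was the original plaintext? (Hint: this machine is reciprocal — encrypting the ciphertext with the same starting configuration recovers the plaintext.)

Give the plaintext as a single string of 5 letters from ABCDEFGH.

Answer: AHEGE

Derivation:
Char 1 ('H'): step: R->0, L->7 (L advanced); H->plug->H->R->D->L->H->refl->D->L'->F->R'->A->plug->A
Char 2 ('C'): step: R->1, L=7; C->plug->C->R->G->L->A->refl->B->L'->E->R'->H->plug->H
Char 3 ('A'): step: R->2, L=7; A->plug->A->R->A->L->F->refl->C->L'->C->R'->E->plug->E
Char 4 ('A'): step: R->3, L=7; A->plug->A->R->E->L->B->refl->A->L'->G->R'->G->plug->G
Char 5 ('D'): step: R->4, L=7; D->plug->D->R->H->L->G->refl->E->L'->B->R'->E->plug->E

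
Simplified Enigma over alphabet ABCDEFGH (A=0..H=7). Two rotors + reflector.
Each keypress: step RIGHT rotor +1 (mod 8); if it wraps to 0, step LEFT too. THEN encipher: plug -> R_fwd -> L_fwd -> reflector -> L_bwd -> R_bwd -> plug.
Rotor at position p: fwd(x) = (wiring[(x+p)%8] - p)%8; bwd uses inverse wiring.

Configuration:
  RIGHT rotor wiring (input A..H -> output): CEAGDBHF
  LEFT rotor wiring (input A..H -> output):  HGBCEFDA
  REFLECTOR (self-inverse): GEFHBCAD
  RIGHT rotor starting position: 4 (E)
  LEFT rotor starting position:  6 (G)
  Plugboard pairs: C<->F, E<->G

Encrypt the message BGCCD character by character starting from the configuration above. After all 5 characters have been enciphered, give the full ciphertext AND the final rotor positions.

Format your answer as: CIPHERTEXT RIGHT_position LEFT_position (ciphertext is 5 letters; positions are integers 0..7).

Char 1 ('B'): step: R->5, L=6; B->plug->B->R->C->L->B->refl->E->L'->F->R'->D->plug->D
Char 2 ('G'): step: R->6, L=6; G->plug->E->R->C->L->B->refl->E->L'->F->R'->G->plug->E
Char 3 ('C'): step: R->7, L=6; C->plug->F->R->E->L->D->refl->H->L'->H->R'->E->plug->G
Char 4 ('C'): step: R->0, L->7 (L advanced); C->plug->F->R->B->L->A->refl->G->L'->G->R'->D->plug->D
Char 5 ('D'): step: R->1, L=7; D->plug->D->R->C->L->H->refl->D->L'->E->R'->G->plug->E
Final: ciphertext=DEGDE, RIGHT=1, LEFT=7

Answer: DEGDE 1 7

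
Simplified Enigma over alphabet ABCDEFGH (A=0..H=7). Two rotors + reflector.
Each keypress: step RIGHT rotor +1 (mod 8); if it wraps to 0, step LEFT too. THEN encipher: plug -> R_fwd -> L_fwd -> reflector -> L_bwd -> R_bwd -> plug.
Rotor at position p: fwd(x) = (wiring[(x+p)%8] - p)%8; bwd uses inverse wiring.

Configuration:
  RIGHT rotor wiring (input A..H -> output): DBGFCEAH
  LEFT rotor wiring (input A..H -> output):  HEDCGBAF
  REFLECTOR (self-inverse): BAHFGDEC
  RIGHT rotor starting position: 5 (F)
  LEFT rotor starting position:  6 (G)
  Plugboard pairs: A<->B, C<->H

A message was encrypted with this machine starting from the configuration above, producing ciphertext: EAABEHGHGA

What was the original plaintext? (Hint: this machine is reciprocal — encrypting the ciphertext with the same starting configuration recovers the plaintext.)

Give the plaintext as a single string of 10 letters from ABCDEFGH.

Char 1 ('E'): step: R->6, L=6; E->plug->E->R->A->L->C->refl->H->L'->B->R'->B->plug->A
Char 2 ('A'): step: R->7, L=6; A->plug->B->R->E->L->F->refl->D->L'->H->R'->D->plug->D
Char 3 ('A'): step: R->0, L->7 (L advanced); A->plug->B->R->B->L->A->refl->B->L'->H->R'->H->plug->C
Char 4 ('B'): step: R->1, L=7; B->plug->A->R->A->L->G->refl->E->L'->D->R'->E->plug->E
Char 5 ('E'): step: R->2, L=7; E->plug->E->R->G->L->C->refl->H->L'->F->R'->F->plug->F
Char 6 ('H'): step: R->3, L=7; H->plug->C->R->B->L->A->refl->B->L'->H->R'->B->plug->A
Char 7 ('G'): step: R->4, L=7; G->plug->G->R->C->L->F->refl->D->L'->E->R'->C->plug->H
Char 8 ('H'): step: R->5, L=7; H->plug->C->R->C->L->F->refl->D->L'->E->R'->E->plug->E
Char 9 ('G'): step: R->6, L=7; G->plug->G->R->E->L->D->refl->F->L'->C->R'->A->plug->B
Char 10 ('A'): step: R->7, L=7; A->plug->B->R->E->L->D->refl->F->L'->C->R'->C->plug->H

Answer: ADCEFAHEBH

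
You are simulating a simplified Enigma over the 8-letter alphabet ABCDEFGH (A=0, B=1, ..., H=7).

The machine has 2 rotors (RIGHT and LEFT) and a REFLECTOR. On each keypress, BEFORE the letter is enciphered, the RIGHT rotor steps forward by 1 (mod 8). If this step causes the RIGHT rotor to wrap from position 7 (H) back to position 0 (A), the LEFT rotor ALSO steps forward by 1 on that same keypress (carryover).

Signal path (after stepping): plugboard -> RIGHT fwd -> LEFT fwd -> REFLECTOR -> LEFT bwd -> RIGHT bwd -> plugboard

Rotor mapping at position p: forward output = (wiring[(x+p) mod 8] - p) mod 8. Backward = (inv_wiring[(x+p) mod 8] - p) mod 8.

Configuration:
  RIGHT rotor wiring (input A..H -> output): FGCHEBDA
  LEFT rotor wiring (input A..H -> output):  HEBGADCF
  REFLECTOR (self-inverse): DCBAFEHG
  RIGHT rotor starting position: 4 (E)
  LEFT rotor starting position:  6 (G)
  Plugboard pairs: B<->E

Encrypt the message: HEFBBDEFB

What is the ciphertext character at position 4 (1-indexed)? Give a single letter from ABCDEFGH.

Char 1 ('H'): step: R->5, L=6; H->plug->H->R->H->L->F->refl->E->L'->A->R'->D->plug->D
Char 2 ('E'): step: R->6, L=6; E->plug->B->R->C->L->B->refl->C->L'->G->R'->G->plug->G
Char 3 ('F'): step: R->7, L=6; F->plug->F->R->F->L->A->refl->D->L'->E->R'->H->plug->H
Char 4 ('B'): step: R->0, L->7 (L advanced); B->plug->E->R->E->L->H->refl->G->L'->A->R'->H->plug->H

H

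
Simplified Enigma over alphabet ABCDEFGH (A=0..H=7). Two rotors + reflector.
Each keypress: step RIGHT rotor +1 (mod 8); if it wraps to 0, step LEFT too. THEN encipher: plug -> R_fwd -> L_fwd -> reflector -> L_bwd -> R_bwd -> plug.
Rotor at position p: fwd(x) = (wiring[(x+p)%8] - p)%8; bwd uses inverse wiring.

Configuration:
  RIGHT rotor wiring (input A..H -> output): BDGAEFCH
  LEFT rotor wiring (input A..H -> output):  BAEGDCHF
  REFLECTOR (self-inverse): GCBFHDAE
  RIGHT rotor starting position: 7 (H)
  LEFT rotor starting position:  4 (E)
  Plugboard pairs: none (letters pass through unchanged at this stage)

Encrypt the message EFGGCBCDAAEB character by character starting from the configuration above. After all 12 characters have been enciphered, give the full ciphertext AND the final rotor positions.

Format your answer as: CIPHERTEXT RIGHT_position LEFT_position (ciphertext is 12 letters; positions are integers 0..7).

Char 1 ('E'): step: R->0, L->5 (L advanced); E->plug->E->R->E->L->D->refl->F->L'->A->R'->D->plug->D
Char 2 ('F'): step: R->1, L=5; F->plug->F->R->B->L->C->refl->B->L'->G->R'->G->plug->G
Char 3 ('G'): step: R->2, L=5; G->plug->G->R->H->L->G->refl->A->L'->C->R'->C->plug->C
Char 4 ('G'): step: R->3, L=5; G->plug->G->R->A->L->F->refl->D->L'->E->R'->E->plug->E
Char 5 ('C'): step: R->4, L=5; C->plug->C->R->G->L->B->refl->C->L'->B->R'->B->plug->B
Char 6 ('B'): step: R->5, L=5; B->plug->B->R->F->L->H->refl->E->L'->D->R'->G->plug->G
Char 7 ('C'): step: R->6, L=5; C->plug->C->R->D->L->E->refl->H->L'->F->R'->D->plug->D
Char 8 ('D'): step: R->7, L=5; D->plug->D->R->H->L->G->refl->A->L'->C->R'->B->plug->B
Char 9 ('A'): step: R->0, L->6 (L advanced); A->plug->A->R->B->L->H->refl->E->L'->H->R'->H->plug->H
Char 10 ('A'): step: R->1, L=6; A->plug->A->R->C->L->D->refl->F->L'->G->R'->G->plug->G
Char 11 ('E'): step: R->2, L=6; E->plug->E->R->A->L->B->refl->C->L'->D->R'->D->plug->D
Char 12 ('B'): step: R->3, L=6; B->plug->B->R->B->L->H->refl->E->L'->H->R'->D->plug->D
Final: ciphertext=DGCEBGDBHGDD, RIGHT=3, LEFT=6

Answer: DGCEBGDBHGDD 3 6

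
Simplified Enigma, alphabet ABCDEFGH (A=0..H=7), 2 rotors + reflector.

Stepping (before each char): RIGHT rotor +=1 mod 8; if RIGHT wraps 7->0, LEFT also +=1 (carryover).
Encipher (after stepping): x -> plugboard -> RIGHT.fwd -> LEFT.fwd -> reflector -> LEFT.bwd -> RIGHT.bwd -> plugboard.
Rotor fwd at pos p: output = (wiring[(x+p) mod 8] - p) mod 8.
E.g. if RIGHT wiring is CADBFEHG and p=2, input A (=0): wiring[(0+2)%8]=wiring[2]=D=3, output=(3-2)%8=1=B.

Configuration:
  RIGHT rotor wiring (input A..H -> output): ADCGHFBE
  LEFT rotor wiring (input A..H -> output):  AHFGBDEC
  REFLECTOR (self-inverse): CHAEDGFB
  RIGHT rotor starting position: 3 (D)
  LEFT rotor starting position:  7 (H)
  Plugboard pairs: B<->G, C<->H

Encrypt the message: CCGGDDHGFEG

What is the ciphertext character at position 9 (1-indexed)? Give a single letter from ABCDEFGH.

Char 1 ('C'): step: R->4, L=7; C->plug->H->R->C->L->A->refl->C->L'->F->R'->C->plug->H
Char 2 ('C'): step: R->5, L=7; C->plug->H->R->C->L->A->refl->C->L'->F->R'->F->plug->F
Char 3 ('G'): step: R->6, L=7; G->plug->B->R->G->L->E->refl->D->L'->A->R'->F->plug->F
Char 4 ('G'): step: R->7, L=7; G->plug->B->R->B->L->B->refl->H->L'->E->R'->C->plug->H
Char 5 ('D'): step: R->0, L->0 (L advanced); D->plug->D->R->G->L->E->refl->D->L'->F->R'->F->plug->F
Char 6 ('D'): step: R->1, L=0; D->plug->D->R->G->L->E->refl->D->L'->F->R'->C->plug->H
Char 7 ('H'): step: R->2, L=0; H->plug->C->R->F->L->D->refl->E->L'->G->R'->G->plug->B
Char 8 ('G'): step: R->3, L=0; G->plug->B->R->E->L->B->refl->H->L'->B->R'->E->plug->E
Char 9 ('F'): step: R->4, L=0; F->plug->F->R->H->L->C->refl->A->L'->A->R'->D->plug->D

D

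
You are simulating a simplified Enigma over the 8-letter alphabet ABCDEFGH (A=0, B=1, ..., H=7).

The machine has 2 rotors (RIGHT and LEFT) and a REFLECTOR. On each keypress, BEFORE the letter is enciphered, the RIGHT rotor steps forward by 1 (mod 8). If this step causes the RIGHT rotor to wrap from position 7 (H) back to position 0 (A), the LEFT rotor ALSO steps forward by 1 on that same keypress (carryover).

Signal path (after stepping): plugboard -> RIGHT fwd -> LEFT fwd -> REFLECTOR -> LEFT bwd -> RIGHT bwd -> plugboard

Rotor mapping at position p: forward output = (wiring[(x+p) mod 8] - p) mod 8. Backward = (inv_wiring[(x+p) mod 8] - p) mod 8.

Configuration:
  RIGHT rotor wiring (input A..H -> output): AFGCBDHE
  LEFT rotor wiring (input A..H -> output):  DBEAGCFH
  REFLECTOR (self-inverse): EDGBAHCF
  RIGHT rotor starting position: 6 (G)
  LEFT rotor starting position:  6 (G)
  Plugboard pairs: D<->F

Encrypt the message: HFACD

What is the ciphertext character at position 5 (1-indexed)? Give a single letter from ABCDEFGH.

Char 1 ('H'): step: R->7, L=6; H->plug->H->R->A->L->H->refl->F->L'->C->R'->F->plug->D
Char 2 ('F'): step: R->0, L->7 (L advanced); F->plug->D->R->C->L->C->refl->G->L'->H->R'->G->plug->G
Char 3 ('A'): step: R->1, L=7; A->plug->A->R->E->L->B->refl->D->L'->G->R'->F->plug->D
Char 4 ('C'): step: R->2, L=7; C->plug->C->R->H->L->G->refl->C->L'->C->R'->F->plug->D
Char 5 ('D'): step: R->3, L=7; D->plug->F->R->F->L->H->refl->F->L'->D->R'->H->plug->H

H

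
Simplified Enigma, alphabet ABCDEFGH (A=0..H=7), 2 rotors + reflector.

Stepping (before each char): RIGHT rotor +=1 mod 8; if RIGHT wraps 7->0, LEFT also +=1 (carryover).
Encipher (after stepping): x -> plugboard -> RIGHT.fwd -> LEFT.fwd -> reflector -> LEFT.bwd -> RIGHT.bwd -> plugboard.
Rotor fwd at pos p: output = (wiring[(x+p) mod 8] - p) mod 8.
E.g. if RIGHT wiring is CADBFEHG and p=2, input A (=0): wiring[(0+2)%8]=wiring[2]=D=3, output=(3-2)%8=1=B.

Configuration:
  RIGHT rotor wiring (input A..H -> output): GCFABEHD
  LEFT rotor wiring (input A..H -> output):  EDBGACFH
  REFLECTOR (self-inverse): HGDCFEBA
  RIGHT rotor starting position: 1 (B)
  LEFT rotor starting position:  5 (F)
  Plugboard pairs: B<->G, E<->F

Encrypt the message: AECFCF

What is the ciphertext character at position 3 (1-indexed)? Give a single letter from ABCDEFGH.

Char 1 ('A'): step: R->2, L=5; A->plug->A->R->D->L->H->refl->A->L'->B->R'->F->plug->E
Char 2 ('E'): step: R->3, L=5; E->plug->F->R->D->L->H->refl->A->L'->B->R'->C->plug->C
Char 3 ('C'): step: R->4, L=5; C->plug->C->R->D->L->H->refl->A->L'->B->R'->G->plug->B

B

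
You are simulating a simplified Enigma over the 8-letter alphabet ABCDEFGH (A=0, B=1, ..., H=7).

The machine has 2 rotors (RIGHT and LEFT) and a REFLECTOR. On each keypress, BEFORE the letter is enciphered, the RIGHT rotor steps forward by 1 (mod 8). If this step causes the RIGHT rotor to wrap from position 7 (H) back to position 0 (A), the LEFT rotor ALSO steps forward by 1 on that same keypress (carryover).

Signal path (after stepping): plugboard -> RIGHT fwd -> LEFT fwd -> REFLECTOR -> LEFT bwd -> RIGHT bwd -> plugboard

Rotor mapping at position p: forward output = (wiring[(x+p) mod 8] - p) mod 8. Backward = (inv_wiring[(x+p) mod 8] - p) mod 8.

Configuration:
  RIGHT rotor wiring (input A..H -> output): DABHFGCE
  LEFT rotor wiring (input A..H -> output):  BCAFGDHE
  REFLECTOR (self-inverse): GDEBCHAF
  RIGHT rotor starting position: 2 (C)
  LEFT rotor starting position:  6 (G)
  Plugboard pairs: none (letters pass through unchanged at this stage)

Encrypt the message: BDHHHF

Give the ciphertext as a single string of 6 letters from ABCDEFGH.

Char 1 ('B'): step: R->3, L=6; B->plug->B->R->C->L->D->refl->B->L'->A->R'->F->plug->F
Char 2 ('D'): step: R->4, L=6; D->plug->D->R->A->L->B->refl->D->L'->C->R'->B->plug->B
Char 3 ('H'): step: R->5, L=6; H->plug->H->R->A->L->B->refl->D->L'->C->R'->G->plug->G
Char 4 ('H'): step: R->6, L=6; H->plug->H->R->A->L->B->refl->D->L'->C->R'->D->plug->D
Char 5 ('H'): step: R->7, L=6; H->plug->H->R->D->L->E->refl->C->L'->E->R'->B->plug->B
Char 6 ('F'): step: R->0, L->7 (L advanced); F->plug->F->R->G->L->E->refl->C->L'->B->R'->C->plug->C

Answer: FBGDBC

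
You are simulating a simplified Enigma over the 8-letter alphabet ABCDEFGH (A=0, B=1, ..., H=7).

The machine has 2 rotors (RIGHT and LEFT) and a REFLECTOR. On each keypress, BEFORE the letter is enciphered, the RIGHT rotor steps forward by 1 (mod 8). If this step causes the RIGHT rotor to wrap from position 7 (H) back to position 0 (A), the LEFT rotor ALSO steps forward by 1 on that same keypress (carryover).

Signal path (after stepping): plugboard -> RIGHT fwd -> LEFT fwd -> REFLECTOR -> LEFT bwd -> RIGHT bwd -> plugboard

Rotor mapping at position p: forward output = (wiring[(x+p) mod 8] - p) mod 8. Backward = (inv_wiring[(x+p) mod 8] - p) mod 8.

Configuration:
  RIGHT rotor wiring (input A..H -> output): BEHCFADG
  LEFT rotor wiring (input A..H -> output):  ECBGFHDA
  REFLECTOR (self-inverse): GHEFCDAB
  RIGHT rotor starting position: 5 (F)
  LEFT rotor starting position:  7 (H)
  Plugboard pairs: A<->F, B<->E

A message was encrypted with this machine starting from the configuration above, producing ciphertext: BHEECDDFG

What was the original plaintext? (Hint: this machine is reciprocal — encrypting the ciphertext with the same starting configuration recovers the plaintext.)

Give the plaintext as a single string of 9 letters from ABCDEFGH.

Answer: HDHDGGBBC

Derivation:
Char 1 ('B'): step: R->6, L=7; B->plug->E->R->B->L->F->refl->D->L'->C->R'->H->plug->H
Char 2 ('H'): step: R->7, L=7; H->plug->H->R->E->L->H->refl->B->L'->A->R'->D->plug->D
Char 3 ('E'): step: R->0, L->0 (L advanced); E->plug->B->R->E->L->F->refl->D->L'->G->R'->H->plug->H
Char 4 ('E'): step: R->1, L=0; E->plug->B->R->G->L->D->refl->F->L'->E->R'->D->plug->D
Char 5 ('C'): step: R->2, L=0; C->plug->C->R->D->L->G->refl->A->L'->H->R'->G->plug->G
Char 6 ('D'): step: R->3, L=0; D->plug->D->R->A->L->E->refl->C->L'->B->R'->G->plug->G
Char 7 ('D'): step: R->4, L=0; D->plug->D->R->C->L->B->refl->H->L'->F->R'->E->plug->B
Char 8 ('F'): step: R->5, L=0; F->plug->A->R->D->L->G->refl->A->L'->H->R'->E->plug->B
Char 9 ('G'): step: R->6, L=0; G->plug->G->R->H->L->A->refl->G->L'->D->R'->C->plug->C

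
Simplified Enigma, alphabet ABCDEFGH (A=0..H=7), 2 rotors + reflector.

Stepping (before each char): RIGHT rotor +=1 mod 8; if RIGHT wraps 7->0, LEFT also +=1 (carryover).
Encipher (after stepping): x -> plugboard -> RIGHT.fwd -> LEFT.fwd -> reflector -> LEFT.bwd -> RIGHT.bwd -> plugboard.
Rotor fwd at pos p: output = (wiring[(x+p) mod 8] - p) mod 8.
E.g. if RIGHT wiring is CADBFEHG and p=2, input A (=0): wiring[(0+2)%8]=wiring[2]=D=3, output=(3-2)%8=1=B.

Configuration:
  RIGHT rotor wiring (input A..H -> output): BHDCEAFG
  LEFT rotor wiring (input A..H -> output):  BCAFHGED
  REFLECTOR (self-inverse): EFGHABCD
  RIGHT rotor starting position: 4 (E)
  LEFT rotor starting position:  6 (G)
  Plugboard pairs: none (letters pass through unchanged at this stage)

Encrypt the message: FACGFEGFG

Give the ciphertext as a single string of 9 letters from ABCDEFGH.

Answer: CCDFCGBGB

Derivation:
Char 1 ('F'): step: R->5, L=6; F->plug->F->R->G->L->B->refl->F->L'->B->R'->C->plug->C
Char 2 ('A'): step: R->6, L=6; A->plug->A->R->H->L->A->refl->E->L'->D->R'->C->plug->C
Char 3 ('C'): step: R->7, L=6; C->plug->C->R->A->L->G->refl->C->L'->E->R'->D->plug->D
Char 4 ('G'): step: R->0, L->7 (L advanced); G->plug->G->R->F->L->A->refl->E->L'->A->R'->F->plug->F
Char 5 ('F'): step: R->1, L=7; F->plug->F->R->E->L->G->refl->C->L'->B->R'->C->plug->C
Char 6 ('E'): step: R->2, L=7; E->plug->E->R->D->L->B->refl->F->L'->H->R'->G->plug->G
Char 7 ('G'): step: R->3, L=7; G->plug->G->R->E->L->G->refl->C->L'->B->R'->B->plug->B
Char 8 ('F'): step: R->4, L=7; F->plug->F->R->D->L->B->refl->F->L'->H->R'->G->plug->G
Char 9 ('G'): step: R->5, L=7; G->plug->G->R->F->L->A->refl->E->L'->A->R'->B->plug->B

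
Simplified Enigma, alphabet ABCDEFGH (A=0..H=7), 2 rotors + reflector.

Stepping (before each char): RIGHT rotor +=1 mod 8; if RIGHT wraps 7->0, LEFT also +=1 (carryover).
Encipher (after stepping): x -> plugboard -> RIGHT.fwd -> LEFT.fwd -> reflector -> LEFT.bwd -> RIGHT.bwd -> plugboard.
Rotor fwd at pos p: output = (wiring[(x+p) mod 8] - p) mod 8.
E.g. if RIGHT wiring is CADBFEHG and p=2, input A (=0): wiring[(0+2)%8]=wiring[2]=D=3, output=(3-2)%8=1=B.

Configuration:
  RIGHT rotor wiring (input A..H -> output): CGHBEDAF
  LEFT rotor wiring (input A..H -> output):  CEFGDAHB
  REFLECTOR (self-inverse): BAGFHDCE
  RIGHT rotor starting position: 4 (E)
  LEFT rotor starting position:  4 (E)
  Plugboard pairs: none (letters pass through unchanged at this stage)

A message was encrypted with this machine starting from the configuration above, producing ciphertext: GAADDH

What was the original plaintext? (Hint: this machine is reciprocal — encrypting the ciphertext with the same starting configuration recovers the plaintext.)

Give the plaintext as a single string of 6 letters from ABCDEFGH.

Answer: HFFCCC

Derivation:
Char 1 ('G'): step: R->5, L=4; G->plug->G->R->E->L->G->refl->C->L'->H->R'->H->plug->H
Char 2 ('A'): step: R->6, L=4; A->plug->A->R->C->L->D->refl->F->L'->D->R'->F->plug->F
Char 3 ('A'): step: R->7, L=4; A->plug->A->R->G->L->B->refl->A->L'->F->R'->F->plug->F
Char 4 ('D'): step: R->0, L->5 (L advanced); D->plug->D->R->B->L->C->refl->G->L'->H->R'->C->plug->C
Char 5 ('D'): step: R->1, L=5; D->plug->D->R->D->L->F->refl->D->L'->A->R'->C->plug->C
Char 6 ('H'): step: R->2, L=5; H->plug->H->R->E->L->H->refl->E->L'->C->R'->C->plug->C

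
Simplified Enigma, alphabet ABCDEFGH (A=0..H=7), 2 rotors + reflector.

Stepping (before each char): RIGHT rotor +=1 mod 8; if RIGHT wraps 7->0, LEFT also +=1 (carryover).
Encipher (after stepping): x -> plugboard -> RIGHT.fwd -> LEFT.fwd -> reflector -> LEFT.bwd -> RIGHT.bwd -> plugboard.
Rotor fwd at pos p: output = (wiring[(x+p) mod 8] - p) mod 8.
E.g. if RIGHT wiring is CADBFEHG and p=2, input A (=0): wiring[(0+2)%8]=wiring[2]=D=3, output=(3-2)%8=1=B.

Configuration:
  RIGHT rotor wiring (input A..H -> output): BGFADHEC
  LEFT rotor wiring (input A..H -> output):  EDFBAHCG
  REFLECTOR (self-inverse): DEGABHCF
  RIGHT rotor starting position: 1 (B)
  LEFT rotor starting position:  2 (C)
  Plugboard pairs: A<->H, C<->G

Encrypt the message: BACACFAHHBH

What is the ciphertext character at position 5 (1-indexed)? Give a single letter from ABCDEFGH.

Char 1 ('B'): step: R->2, L=2; B->plug->B->R->G->L->C->refl->G->L'->C->R'->E->plug->E
Char 2 ('A'): step: R->3, L=2; A->plug->H->R->C->L->G->refl->C->L'->G->R'->F->plug->F
Char 3 ('C'): step: R->4, L=2; C->plug->G->R->B->L->H->refl->F->L'->D->R'->B->plug->B
Char 4 ('A'): step: R->5, L=2; A->plug->H->R->G->L->C->refl->G->L'->C->R'->A->plug->H
Char 5 ('C'): step: R->6, L=2; C->plug->G->R->F->L->E->refl->B->L'->H->R'->E->plug->E

E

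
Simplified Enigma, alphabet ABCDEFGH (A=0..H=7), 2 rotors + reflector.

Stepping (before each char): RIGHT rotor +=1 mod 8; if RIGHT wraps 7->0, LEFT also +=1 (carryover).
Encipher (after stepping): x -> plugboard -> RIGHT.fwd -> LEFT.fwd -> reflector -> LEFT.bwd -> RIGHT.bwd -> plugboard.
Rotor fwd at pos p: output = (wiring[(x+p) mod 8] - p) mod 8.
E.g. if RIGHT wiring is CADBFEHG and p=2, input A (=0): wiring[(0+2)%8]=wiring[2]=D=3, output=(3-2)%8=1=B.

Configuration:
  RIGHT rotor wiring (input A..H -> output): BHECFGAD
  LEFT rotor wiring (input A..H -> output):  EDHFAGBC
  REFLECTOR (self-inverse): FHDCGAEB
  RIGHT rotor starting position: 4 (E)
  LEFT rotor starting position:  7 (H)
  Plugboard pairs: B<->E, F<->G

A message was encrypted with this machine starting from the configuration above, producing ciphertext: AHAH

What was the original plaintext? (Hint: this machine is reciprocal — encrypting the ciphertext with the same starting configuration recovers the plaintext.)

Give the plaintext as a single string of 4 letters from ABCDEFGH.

Answer: EFEC

Derivation:
Char 1 ('A'): step: R->5, L=7; A->plug->A->R->B->L->F->refl->A->L'->D->R'->B->plug->E
Char 2 ('H'): step: R->6, L=7; H->plug->H->R->A->L->D->refl->C->L'->H->R'->G->plug->F
Char 3 ('A'): step: R->7, L=7; A->plug->A->R->E->L->G->refl->E->L'->C->R'->B->plug->E
Char 4 ('H'): step: R->0, L->0 (L advanced); H->plug->H->R->D->L->F->refl->A->L'->E->R'->C->plug->C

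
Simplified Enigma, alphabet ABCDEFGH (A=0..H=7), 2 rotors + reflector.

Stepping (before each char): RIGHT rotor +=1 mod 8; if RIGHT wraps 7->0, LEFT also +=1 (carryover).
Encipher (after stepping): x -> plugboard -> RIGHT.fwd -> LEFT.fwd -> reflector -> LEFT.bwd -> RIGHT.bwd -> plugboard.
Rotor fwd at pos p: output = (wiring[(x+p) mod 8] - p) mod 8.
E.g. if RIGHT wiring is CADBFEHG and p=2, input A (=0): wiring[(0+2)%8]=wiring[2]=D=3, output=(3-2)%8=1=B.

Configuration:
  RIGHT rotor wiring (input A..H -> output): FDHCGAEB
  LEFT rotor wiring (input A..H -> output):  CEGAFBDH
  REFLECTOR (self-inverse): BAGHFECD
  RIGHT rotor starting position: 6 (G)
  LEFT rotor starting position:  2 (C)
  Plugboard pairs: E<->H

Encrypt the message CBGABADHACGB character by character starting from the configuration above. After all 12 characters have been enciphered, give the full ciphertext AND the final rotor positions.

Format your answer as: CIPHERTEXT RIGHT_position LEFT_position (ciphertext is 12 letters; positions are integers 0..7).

Answer: BHEFHHCEGEDA 2 4

Derivation:
Char 1 ('C'): step: R->7, L=2; C->plug->C->R->E->L->B->refl->A->L'->G->R'->B->plug->B
Char 2 ('B'): step: R->0, L->3 (L advanced); B->plug->B->R->D->L->A->refl->B->L'->G->R'->E->plug->H
Char 3 ('G'): step: R->1, L=3; G->plug->G->R->A->L->F->refl->E->L'->E->R'->H->plug->E
Char 4 ('A'): step: R->2, L=3; A->plug->A->R->F->L->H->refl->D->L'->H->R'->F->plug->F
Char 5 ('B'): step: R->3, L=3; B->plug->B->R->D->L->A->refl->B->L'->G->R'->E->plug->H
Char 6 ('A'): step: R->4, L=3; A->plug->A->R->C->L->G->refl->C->L'->B->R'->E->plug->H
Char 7 ('D'): step: R->5, L=3; D->plug->D->R->A->L->F->refl->E->L'->E->R'->C->plug->C
Char 8 ('H'): step: R->6, L=3; H->plug->E->R->B->L->C->refl->G->L'->C->R'->H->plug->E
Char 9 ('A'): step: R->7, L=3; A->plug->A->R->C->L->G->refl->C->L'->B->R'->G->plug->G
Char 10 ('C'): step: R->0, L->4 (L advanced); C->plug->C->R->H->L->E->refl->F->L'->B->R'->H->plug->E
Char 11 ('G'): step: R->1, L=4; G->plug->G->R->A->L->B->refl->A->L'->F->R'->D->plug->D
Char 12 ('B'): step: R->2, L=4; B->plug->B->R->A->L->B->refl->A->L'->F->R'->A->plug->A
Final: ciphertext=BHEFHHCEGEDA, RIGHT=2, LEFT=4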